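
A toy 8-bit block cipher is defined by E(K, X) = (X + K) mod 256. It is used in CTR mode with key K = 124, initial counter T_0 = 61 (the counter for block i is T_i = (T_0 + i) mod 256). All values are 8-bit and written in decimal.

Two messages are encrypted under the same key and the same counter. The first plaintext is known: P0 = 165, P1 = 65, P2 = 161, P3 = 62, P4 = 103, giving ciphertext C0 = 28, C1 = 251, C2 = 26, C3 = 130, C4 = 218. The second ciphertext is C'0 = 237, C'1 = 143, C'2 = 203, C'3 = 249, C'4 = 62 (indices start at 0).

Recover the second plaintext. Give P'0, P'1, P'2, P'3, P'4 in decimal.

P'0 = 84, P'1 = 53, P'2 = 112, P'3 = 69, P'4 = 131

In CTR with a reused counter, both messages share the same keystream S_i, so C_i ⊕ C'_i = P_i ⊕ P'_i and thus P'_i = P_i ⊕ C_i ⊕ C'_i.
P'0: 165 ⊕ 28 ⊕ 237 = 84.
P'1: 65 ⊕ 251 ⊕ 143 = 53.
P'2: 161 ⊕ 26 ⊕ 203 = 112.
P'3: 62 ⊕ 130 ⊕ 249 = 69.
P'4: 103 ⊕ 218 ⊕ 62 = 131.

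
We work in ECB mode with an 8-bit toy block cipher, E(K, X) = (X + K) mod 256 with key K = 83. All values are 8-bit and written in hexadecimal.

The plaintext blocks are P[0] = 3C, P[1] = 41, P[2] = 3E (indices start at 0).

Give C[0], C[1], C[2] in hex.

ECB encryption: C_i = E(K, P_i).
C[0]: E(K, 3C) = BF.
C[1]: E(K, 41) = C4.
C[2]: E(K, 3E) = C1.

C[0] = BF, C[1] = C4, C[2] = C1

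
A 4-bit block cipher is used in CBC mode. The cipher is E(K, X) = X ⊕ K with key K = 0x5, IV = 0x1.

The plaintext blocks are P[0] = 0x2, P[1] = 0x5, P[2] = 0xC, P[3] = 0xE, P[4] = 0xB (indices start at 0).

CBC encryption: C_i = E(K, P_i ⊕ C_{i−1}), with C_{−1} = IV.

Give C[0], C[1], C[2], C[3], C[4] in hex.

C[0] = 0x6, C[1] = 0x6, C[2] = 0xF, C[3] = 0x4, C[4] = 0xA

C[0]: P[0] ⊕ 0x1 = 0x3; E(K, 0x3) = 0x6.
C[1]: P[1] ⊕ 0x6 = 0x3; E(K, 0x3) = 0x6.
C[2]: P[2] ⊕ 0x6 = 0xA; E(K, 0xA) = 0xF.
C[3]: P[3] ⊕ 0xF = 0x1; E(K, 0x1) = 0x4.
C[4]: P[4] ⊕ 0x4 = 0xF; E(K, 0xF) = 0xA.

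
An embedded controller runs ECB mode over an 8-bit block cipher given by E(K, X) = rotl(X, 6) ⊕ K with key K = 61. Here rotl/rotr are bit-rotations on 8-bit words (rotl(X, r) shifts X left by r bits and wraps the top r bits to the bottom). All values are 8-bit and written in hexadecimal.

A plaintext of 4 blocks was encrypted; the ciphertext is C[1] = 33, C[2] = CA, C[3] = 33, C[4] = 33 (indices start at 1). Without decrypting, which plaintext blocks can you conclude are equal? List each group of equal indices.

ECB encrypts each block independently with the same key, so equal ciphertext blocks imply equal plaintext blocks.
C[1] = C[3] = C[4] = 33, so P[1] = P[3] = P[4].

P[1] = P[3] = P[4]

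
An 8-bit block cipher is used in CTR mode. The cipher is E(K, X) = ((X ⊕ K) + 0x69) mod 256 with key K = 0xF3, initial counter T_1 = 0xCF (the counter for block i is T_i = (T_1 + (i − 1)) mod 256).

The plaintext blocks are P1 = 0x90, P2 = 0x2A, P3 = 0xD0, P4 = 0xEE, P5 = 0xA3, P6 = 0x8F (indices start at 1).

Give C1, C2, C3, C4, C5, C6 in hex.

C1 = 0x35, C2 = 0xA6, C3 = 0x5B, C4 = 0x64, C5 = 0x2A, C6 = 0x1F

CTR encryption: S_i = E(K, T_i) where T_i is the counter for block i; C_i = P_i ⊕ S_i.
C1: T = 0xCF, S = E(K, T) = 0xA5; 0x90 ⊕ 0xA5 = 0x35.
C2: T = 0xD0, S = E(K, T) = 0x8C; 0x2A ⊕ 0x8C = 0xA6.
C3: T = 0xD1, S = E(K, T) = 0x8B; 0xD0 ⊕ 0x8B = 0x5B.
C4: T = 0xD2, S = E(K, T) = 0x8A; 0xEE ⊕ 0x8A = 0x64.
C5: T = 0xD3, S = E(K, T) = 0x89; 0xA3 ⊕ 0x89 = 0x2A.
C6: T = 0xD4, S = E(K, T) = 0x90; 0x8F ⊕ 0x90 = 0x1F.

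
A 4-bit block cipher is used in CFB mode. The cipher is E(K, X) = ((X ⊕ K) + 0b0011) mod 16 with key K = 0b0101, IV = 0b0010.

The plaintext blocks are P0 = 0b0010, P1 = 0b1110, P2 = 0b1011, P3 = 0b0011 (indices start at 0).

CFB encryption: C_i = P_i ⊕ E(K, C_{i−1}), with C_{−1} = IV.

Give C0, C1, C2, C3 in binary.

C0 = 0b1000, C1 = 0b1110, C2 = 0b0101, C3 = 0b0000

C0: E(K, 0b0010) = 0b1010; 0b0010 ⊕ 0b1010 = 0b1000.
C1: E(K, 0b1000) = 0b0000; 0b1110 ⊕ 0b0000 = 0b1110.
C2: E(K, 0b1110) = 0b1110; 0b1011 ⊕ 0b1110 = 0b0101.
C3: E(K, 0b0101) = 0b0011; 0b0011 ⊕ 0b0011 = 0b0000.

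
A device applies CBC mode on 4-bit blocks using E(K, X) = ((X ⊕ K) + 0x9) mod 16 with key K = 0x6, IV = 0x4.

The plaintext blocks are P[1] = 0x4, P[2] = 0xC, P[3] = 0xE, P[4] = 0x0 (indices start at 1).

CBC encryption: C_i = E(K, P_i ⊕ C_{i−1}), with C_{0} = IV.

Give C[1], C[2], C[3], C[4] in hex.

C[1]: P[1] ⊕ 0x4 = 0x0; E(K, 0x0) = 0xF.
C[2]: P[2] ⊕ 0xF = 0x3; E(K, 0x3) = 0xE.
C[3]: P[3] ⊕ 0xE = 0x0; E(K, 0x0) = 0xF.
C[4]: P[4] ⊕ 0xF = 0xF; E(K, 0xF) = 0x2.

C[1] = 0xF, C[2] = 0xE, C[3] = 0xF, C[4] = 0x2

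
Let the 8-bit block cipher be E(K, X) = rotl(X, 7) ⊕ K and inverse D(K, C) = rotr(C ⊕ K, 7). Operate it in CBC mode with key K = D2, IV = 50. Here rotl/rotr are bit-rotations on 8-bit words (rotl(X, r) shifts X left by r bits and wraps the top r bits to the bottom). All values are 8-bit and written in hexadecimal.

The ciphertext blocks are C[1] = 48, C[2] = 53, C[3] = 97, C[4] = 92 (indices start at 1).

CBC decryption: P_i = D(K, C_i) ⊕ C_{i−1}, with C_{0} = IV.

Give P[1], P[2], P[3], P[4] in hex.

P[1]: D(K, 48) = 35; 35 ⊕ 50 = 65.
P[2]: D(K, 53) = 03; 03 ⊕ 48 = 4B.
P[3]: D(K, 97) = 8A; 8A ⊕ 53 = D9.
P[4]: D(K, 92) = 80; 80 ⊕ 97 = 17.

P[1] = 65, P[2] = 4B, P[3] = D9, P[4] = 17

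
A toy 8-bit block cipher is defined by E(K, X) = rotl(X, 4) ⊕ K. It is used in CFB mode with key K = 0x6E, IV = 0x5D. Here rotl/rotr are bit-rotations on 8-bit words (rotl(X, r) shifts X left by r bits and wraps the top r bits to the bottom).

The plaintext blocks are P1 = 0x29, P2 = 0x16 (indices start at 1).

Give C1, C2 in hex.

C1 = 0x92, C2 = 0x51

CFB encryption: C_i = P_i ⊕ E(K, C_{i−1}), with C_{0} = IV.
C1: E(K, 0x5D) = 0xBB; 0x29 ⊕ 0xBB = 0x92.
C2: E(K, 0x92) = 0x47; 0x16 ⊕ 0x47 = 0x51.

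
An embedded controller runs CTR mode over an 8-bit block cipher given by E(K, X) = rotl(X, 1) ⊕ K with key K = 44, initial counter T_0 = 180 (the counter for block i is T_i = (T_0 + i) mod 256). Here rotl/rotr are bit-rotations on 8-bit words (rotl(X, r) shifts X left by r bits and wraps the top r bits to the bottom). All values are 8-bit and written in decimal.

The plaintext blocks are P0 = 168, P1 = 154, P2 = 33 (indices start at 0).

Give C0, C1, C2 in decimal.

CTR encryption: S_i = E(K, T_i) where T_i is the counter for block i; C_i = P_i ⊕ S_i.
C0: T = 180, S = E(K, T) = 69; 168 ⊕ 69 = 237.
C1: T = 181, S = E(K, T) = 71; 154 ⊕ 71 = 221.
C2: T = 182, S = E(K, T) = 65; 33 ⊕ 65 = 96.

C0 = 237, C1 = 221, C2 = 96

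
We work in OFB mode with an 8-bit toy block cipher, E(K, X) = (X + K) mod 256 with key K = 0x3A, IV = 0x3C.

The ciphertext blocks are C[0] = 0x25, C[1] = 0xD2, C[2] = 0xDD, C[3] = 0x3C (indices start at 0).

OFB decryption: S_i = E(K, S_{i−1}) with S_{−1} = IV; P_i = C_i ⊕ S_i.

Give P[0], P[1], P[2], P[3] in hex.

P[0] = 0x53, P[1] = 0x62, P[2] = 0x37, P[3] = 0x18

P[0]: S = E(K, 0x3C) = 0x76; 0x25 ⊕ 0x76 = 0x53.
P[1]: S = E(K, 0x76) = 0xB0; 0xD2 ⊕ 0xB0 = 0x62.
P[2]: S = E(K, 0xB0) = 0xEA; 0xDD ⊕ 0xEA = 0x37.
P[3]: S = E(K, 0xEA) = 0x24; 0x3C ⊕ 0x24 = 0x18.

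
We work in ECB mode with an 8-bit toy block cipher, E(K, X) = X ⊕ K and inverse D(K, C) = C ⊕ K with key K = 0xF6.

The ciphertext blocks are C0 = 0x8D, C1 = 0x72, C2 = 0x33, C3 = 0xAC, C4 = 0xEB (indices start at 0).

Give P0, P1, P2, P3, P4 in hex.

P0 = 0x7B, P1 = 0x84, P2 = 0xC5, P3 = 0x5A, P4 = 0x1D

ECB decryption: P_i = D(K, C_i).
P0: D(K, 0x8D) = 0x7B.
P1: D(K, 0x72) = 0x84.
P2: D(K, 0x33) = 0xC5.
P3: D(K, 0xAC) = 0x5A.
P4: D(K, 0xEB) = 0x1D.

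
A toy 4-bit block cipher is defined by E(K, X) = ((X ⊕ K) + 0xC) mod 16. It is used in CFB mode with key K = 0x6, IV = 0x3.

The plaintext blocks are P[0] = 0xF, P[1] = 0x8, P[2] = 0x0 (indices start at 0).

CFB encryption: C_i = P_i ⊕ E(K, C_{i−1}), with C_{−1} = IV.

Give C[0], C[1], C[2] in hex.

C[0]: E(K, 0x3) = 0x1; 0xF ⊕ 0x1 = 0xE.
C[1]: E(K, 0xE) = 0x4; 0x8 ⊕ 0x4 = 0xC.
C[2]: E(K, 0xC) = 0x6; 0x0 ⊕ 0x6 = 0x6.

C[0] = 0xE, C[1] = 0xC, C[2] = 0x6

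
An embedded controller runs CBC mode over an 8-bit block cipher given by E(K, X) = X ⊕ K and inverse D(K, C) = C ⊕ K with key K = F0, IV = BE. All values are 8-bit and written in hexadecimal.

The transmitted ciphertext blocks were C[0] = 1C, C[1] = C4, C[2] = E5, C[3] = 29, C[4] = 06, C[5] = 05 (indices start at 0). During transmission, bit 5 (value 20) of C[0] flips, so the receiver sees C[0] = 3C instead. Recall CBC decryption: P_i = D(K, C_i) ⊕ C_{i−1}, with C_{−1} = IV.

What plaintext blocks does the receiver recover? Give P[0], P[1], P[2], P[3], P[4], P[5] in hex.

P[0] = 72, P[1] = 08, P[2] = D1, P[3] = 3C, P[4] = DF, P[5] = F3

Only C[0] changed, to 3C. In CBC, a change in C_i garbles P_i and flips the same bit in P_{i+1}. Decrypting the received ciphertext:
P[0]: D(K, 3C) = CC; CC ⊕ BE = 72.
P[1]: D(K, C4) = 34; 34 ⊕ 3C = 08.
P[2]: D(K, E5) = 15; 15 ⊕ C4 = D1.
P[3]: D(K, 29) = D9; D9 ⊕ E5 = 3C.
P[4]: D(K, 06) = F6; F6 ⊕ 29 = DF.
P[5]: D(K, 05) = F5; F5 ⊕ 06 = F3.
Blocks that differ from the original plaintext: P[0], P[1].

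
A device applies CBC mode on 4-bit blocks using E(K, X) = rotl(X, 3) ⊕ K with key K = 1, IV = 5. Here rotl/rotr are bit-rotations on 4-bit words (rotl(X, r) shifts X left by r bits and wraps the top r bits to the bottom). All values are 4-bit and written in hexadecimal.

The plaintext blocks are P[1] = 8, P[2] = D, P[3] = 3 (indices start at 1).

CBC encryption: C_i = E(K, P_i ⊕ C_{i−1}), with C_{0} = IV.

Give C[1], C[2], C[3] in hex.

C[1]: P[1] ⊕ 5 = D; E(K, D) = F.
C[2]: P[2] ⊕ F = 2; E(K, 2) = 0.
C[3]: P[3] ⊕ 0 = 3; E(K, 3) = 8.

C[1] = F, C[2] = 0, C[3] = 8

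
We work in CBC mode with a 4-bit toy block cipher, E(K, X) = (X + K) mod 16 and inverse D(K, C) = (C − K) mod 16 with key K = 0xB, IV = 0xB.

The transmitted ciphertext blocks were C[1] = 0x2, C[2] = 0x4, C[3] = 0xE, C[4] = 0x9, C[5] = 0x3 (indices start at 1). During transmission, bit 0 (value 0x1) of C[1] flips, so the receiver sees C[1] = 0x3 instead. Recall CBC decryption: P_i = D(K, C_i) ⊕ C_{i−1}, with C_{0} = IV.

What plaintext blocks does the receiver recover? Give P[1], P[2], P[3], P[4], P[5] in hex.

P[1] = 0x3, P[2] = 0xA, P[3] = 0x7, P[4] = 0x0, P[5] = 0x1

Only C[1] changed, to 0x3. In CBC, a change in C_i garbles P_i and flips the same bit in P_{i+1}. Decrypting the received ciphertext:
P[1]: D(K, 0x3) = 0x8; 0x8 ⊕ 0xB = 0x3.
P[2]: D(K, 0x4) = 0x9; 0x9 ⊕ 0x3 = 0xA.
P[3]: D(K, 0xE) = 0x3; 0x3 ⊕ 0x4 = 0x7.
P[4]: D(K, 0x9) = 0xE; 0xE ⊕ 0xE = 0x0.
P[5]: D(K, 0x3) = 0x8; 0x8 ⊕ 0x9 = 0x1.
Blocks that differ from the original plaintext: P[1], P[2].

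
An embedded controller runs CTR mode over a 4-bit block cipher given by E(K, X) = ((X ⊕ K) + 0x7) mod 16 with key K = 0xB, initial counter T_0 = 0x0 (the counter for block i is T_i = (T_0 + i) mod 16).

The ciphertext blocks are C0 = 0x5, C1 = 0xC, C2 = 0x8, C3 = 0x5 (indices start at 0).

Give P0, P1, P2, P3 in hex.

P0 = 0x7, P1 = 0xD, P2 = 0x8, P3 = 0xA

CTR decryption: S_i = E(K, T_i) where T_i is the counter for block i; P_i = C_i ⊕ S_i.
P0: T = 0x0, S = E(K, T) = 0x2; 0x5 ⊕ 0x2 = 0x7.
P1: T = 0x1, S = E(K, T) = 0x1; 0xC ⊕ 0x1 = 0xD.
P2: T = 0x2, S = E(K, T) = 0x0; 0x8 ⊕ 0x0 = 0x8.
P3: T = 0x3, S = E(K, T) = 0xF; 0x5 ⊕ 0xF = 0xA.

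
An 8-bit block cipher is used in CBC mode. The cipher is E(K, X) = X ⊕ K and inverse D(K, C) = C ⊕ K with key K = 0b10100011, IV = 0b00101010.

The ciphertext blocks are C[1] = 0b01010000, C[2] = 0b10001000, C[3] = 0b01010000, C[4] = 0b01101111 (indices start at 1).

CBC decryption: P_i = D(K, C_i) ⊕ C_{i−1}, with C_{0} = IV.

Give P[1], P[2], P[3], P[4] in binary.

P[1] = 0b11011001, P[2] = 0b01111011, P[3] = 0b01111011, P[4] = 0b10011100

P[1]: D(K, 0b01010000) = 0b11110011; 0b11110011 ⊕ 0b00101010 = 0b11011001.
P[2]: D(K, 0b10001000) = 0b00101011; 0b00101011 ⊕ 0b01010000 = 0b01111011.
P[3]: D(K, 0b01010000) = 0b11110011; 0b11110011 ⊕ 0b10001000 = 0b01111011.
P[4]: D(K, 0b01101111) = 0b11001100; 0b11001100 ⊕ 0b01010000 = 0b10011100.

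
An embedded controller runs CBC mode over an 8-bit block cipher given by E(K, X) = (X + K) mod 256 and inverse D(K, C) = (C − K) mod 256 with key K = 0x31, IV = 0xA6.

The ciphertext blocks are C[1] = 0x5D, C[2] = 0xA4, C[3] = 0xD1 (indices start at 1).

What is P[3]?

P[3] = 0x04

CBC decryption: P_i = D(K, C_i) ⊕ C_{i−1}, with C_{0} = IV.
P[3]: D(K, 0xD1) = 0xA0; 0xA0 ⊕ 0xA4 = 0x04.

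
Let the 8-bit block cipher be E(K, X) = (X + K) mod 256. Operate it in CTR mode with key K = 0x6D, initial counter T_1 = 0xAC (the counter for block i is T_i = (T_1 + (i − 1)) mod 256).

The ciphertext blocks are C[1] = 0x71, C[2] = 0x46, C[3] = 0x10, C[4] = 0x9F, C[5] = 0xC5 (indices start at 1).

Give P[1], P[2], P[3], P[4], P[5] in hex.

CTR decryption: S_i = E(K, T_i) where T_i is the counter for block i; P_i = C_i ⊕ S_i.
P[1]: T = 0xAC, S = E(K, T) = 0x19; 0x71 ⊕ 0x19 = 0x68.
P[2]: T = 0xAD, S = E(K, T) = 0x1A; 0x46 ⊕ 0x1A = 0x5C.
P[3]: T = 0xAE, S = E(K, T) = 0x1B; 0x10 ⊕ 0x1B = 0x0B.
P[4]: T = 0xAF, S = E(K, T) = 0x1C; 0x9F ⊕ 0x1C = 0x83.
P[5]: T = 0xB0, S = E(K, T) = 0x1D; 0xC5 ⊕ 0x1D = 0xD8.

P[1] = 0x68, P[2] = 0x5C, P[3] = 0x0B, P[4] = 0x83, P[5] = 0xD8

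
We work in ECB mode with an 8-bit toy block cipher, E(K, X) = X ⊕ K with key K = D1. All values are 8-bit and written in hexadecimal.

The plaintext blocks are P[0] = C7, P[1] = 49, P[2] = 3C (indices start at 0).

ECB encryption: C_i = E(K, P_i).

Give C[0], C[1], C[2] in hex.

C[0]: E(K, C7) = 16.
C[1]: E(K, 49) = 98.
C[2]: E(K, 3C) = ED.

C[0] = 16, C[1] = 98, C[2] = ED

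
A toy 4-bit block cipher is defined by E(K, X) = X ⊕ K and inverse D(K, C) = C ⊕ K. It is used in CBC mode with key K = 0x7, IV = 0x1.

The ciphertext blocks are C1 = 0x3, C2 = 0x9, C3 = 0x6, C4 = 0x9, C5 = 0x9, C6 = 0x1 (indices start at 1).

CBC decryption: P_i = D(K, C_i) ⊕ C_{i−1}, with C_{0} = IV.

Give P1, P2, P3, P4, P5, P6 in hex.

P1 = 0x5, P2 = 0xD, P3 = 0x8, P4 = 0x8, P5 = 0x7, P6 = 0xF

P1: D(K, 0x3) = 0x4; 0x4 ⊕ 0x1 = 0x5.
P2: D(K, 0x9) = 0xE; 0xE ⊕ 0x3 = 0xD.
P3: D(K, 0x6) = 0x1; 0x1 ⊕ 0x9 = 0x8.
P4: D(K, 0x9) = 0xE; 0xE ⊕ 0x6 = 0x8.
P5: D(K, 0x9) = 0xE; 0xE ⊕ 0x9 = 0x7.
P6: D(K, 0x1) = 0x6; 0x6 ⊕ 0x9 = 0xF.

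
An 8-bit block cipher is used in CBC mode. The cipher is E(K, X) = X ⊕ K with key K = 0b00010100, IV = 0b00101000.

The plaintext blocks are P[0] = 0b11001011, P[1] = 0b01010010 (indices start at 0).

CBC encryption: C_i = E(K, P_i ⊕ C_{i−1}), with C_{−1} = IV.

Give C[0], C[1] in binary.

C[0] = 0b11110111, C[1] = 0b10110001

C[0]: P[0] ⊕ 0b00101000 = 0b11100011; E(K, 0b11100011) = 0b11110111.
C[1]: P[1] ⊕ 0b11110111 = 0b10100101; E(K, 0b10100101) = 0b10110001.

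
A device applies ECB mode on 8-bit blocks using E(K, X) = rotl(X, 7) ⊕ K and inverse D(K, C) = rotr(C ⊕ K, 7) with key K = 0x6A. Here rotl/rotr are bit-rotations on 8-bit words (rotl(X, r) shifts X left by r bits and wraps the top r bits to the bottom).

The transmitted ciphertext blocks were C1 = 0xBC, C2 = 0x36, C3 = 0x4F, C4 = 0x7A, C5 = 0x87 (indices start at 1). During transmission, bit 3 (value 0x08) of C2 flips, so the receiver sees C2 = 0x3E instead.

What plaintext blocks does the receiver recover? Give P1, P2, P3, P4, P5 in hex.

ECB decryption: P_i = D(K, C_i).
Only C2 changed, to 0x3E. In ECB, a change in C_i affects only P_i. Decrypting the received ciphertext:
P1: D(K, 0xBC) = 0xAD.
P2: D(K, 0x3E) = 0xA8.
P3: D(K, 0x4F) = 0x4A.
P4: D(K, 0x7A) = 0x20.
P5: D(K, 0x87) = 0xDB.
Blocks that differ from the original plaintext: P2.

P1 = 0xAD, P2 = 0xA8, P3 = 0x4A, P4 = 0x20, P5 = 0xDB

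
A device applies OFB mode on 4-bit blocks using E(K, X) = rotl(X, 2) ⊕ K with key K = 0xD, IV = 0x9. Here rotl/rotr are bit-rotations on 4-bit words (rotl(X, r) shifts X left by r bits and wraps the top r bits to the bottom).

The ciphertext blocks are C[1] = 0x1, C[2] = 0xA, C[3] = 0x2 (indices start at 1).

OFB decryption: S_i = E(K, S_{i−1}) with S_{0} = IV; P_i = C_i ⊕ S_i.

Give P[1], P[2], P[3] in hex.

P[1]: S = E(K, 0x9) = 0xB; 0x1 ⊕ 0xB = 0xA.
P[2]: S = E(K, 0xB) = 0x3; 0xA ⊕ 0x3 = 0x9.
P[3]: S = E(K, 0x3) = 0x1; 0x2 ⊕ 0x1 = 0x3.

P[1] = 0xA, P[2] = 0x9, P[3] = 0x3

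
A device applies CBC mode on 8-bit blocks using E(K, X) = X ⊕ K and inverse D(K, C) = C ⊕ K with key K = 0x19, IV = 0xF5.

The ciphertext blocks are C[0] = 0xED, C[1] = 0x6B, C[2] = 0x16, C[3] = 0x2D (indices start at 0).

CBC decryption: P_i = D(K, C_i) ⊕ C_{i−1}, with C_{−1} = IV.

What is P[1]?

P[1]: D(K, 0x6B) = 0x72; 0x72 ⊕ 0xED = 0x9F.

P[1] = 0x9F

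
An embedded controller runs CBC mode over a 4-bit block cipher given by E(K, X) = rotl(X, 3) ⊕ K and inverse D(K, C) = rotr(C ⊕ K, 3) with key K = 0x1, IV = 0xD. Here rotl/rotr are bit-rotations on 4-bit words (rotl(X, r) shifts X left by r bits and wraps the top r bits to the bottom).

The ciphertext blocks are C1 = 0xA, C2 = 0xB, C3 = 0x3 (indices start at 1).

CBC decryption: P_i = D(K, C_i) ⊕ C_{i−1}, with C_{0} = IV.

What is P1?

P1: D(K, 0xA) = 0x7; 0x7 ⊕ 0xD = 0xA.

P1 = 0xA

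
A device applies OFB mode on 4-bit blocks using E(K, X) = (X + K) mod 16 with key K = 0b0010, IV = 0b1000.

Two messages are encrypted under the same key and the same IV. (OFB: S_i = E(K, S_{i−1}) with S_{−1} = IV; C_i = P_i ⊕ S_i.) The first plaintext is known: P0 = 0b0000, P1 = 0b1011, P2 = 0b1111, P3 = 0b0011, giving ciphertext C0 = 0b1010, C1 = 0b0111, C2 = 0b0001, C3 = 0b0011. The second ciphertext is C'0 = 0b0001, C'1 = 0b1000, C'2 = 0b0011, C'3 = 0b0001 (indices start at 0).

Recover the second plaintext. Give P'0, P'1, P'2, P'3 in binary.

In OFB with a reused IV, both messages share the same keystream S_i, so C_i ⊕ C'_i = P_i ⊕ P'_i and thus P'_i = P_i ⊕ C_i ⊕ C'_i.
P'0: 0b0000 ⊕ 0b1010 ⊕ 0b0001 = 0b1011.
P'1: 0b1011 ⊕ 0b0111 ⊕ 0b1000 = 0b0100.
P'2: 0b1111 ⊕ 0b0001 ⊕ 0b0011 = 0b1101.
P'3: 0b0011 ⊕ 0b0011 ⊕ 0b0001 = 0b0001.

P'0 = 0b1011, P'1 = 0b0100, P'2 = 0b1101, P'3 = 0b0001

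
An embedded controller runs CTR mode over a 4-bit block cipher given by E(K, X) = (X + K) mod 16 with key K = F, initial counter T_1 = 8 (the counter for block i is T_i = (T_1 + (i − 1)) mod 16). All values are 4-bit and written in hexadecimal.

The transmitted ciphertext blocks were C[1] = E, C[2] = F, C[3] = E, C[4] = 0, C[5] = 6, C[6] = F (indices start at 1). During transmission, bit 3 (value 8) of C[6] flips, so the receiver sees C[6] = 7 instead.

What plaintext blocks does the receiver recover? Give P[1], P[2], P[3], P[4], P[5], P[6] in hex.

CTR decryption: S_i = E(K, T_i) where T_i is the counter for block i; P_i = C_i ⊕ S_i.
Only C[6] changed, to 7. In CTR, a change in C_i flips the same bit in P_i only; the keystream is unaffected. Decrypting the received ciphertext:
P[1]: T = 8, S = E(K, T) = 7; E ⊕ 7 = 9.
P[2]: T = 9, S = E(K, T) = 8; F ⊕ 8 = 7.
P[3]: T = A, S = E(K, T) = 9; E ⊕ 9 = 7.
P[4]: T = B, S = E(K, T) = A; 0 ⊕ A = A.
P[5]: T = C, S = E(K, T) = B; 6 ⊕ B = D.
P[6]: T = D, S = E(K, T) = C; 7 ⊕ C = B.
Blocks that differ from the original plaintext: P[6].

P[1] = 9, P[2] = 7, P[3] = 7, P[4] = A, P[5] = D, P[6] = B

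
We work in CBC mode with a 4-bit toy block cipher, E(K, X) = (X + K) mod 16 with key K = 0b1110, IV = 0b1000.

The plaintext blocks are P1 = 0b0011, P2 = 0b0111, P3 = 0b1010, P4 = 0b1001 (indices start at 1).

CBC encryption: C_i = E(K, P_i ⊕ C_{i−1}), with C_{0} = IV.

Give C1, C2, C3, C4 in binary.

C1: P1 ⊕ 0b1000 = 0b1011; E(K, 0b1011) = 0b1001.
C2: P2 ⊕ 0b1001 = 0b1110; E(K, 0b1110) = 0b1100.
C3: P3 ⊕ 0b1100 = 0b0110; E(K, 0b0110) = 0b0100.
C4: P4 ⊕ 0b0100 = 0b1101; E(K, 0b1101) = 0b1011.

C1 = 0b1001, C2 = 0b1100, C3 = 0b0100, C4 = 0b1011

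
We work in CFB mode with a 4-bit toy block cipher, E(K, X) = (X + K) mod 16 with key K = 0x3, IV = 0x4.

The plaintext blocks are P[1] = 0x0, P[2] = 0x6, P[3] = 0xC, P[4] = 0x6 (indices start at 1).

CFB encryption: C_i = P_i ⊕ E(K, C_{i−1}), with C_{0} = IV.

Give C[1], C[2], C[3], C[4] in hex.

C[1]: E(K, 0x4) = 0x7; 0x0 ⊕ 0x7 = 0x7.
C[2]: E(K, 0x7) = 0xA; 0x6 ⊕ 0xA = 0xC.
C[3]: E(K, 0xC) = 0xF; 0xC ⊕ 0xF = 0x3.
C[4]: E(K, 0x3) = 0x6; 0x6 ⊕ 0x6 = 0x0.

C[1] = 0x7, C[2] = 0xC, C[3] = 0x3, C[4] = 0x0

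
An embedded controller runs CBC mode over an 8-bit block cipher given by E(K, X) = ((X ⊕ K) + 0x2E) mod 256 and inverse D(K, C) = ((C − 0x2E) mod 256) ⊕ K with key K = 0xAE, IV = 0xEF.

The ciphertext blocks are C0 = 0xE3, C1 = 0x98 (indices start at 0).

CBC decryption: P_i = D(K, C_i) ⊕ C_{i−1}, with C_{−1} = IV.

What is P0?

P0 = 0xF4

P0: D(K, 0xE3) = 0x1B; 0x1B ⊕ 0xEF = 0xF4.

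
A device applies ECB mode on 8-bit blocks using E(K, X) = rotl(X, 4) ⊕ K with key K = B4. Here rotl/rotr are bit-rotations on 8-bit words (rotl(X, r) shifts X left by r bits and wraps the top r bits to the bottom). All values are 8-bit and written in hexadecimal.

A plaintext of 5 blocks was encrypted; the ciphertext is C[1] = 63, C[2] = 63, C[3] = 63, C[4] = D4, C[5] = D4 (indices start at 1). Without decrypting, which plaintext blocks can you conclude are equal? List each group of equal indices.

ECB encrypts each block independently with the same key, so equal ciphertext blocks imply equal plaintext blocks.
C[1] = C[2] = C[3] = 63, so P[1] = P[2] = P[3].
C[4] = C[5] = D4, so P[4] = P[5].

P[1] = P[2] = P[3]; P[4] = P[5]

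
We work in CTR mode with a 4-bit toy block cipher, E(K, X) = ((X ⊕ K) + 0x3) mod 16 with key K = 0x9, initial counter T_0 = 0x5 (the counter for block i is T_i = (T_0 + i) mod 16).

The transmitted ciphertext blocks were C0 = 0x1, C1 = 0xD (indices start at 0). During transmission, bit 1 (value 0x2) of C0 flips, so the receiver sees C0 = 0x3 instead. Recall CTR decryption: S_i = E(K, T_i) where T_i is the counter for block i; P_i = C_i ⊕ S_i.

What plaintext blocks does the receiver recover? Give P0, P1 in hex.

Only C0 changed, to 0x3. In CTR, a change in C_i flips the same bit in P_i only; the keystream is unaffected. Decrypting the received ciphertext:
P0: T = 0x5, S = E(K, T) = 0xF; 0x3 ⊕ 0xF = 0xC.
P1: T = 0x6, S = E(K, T) = 0x2; 0xD ⊕ 0x2 = 0xF.
Blocks that differ from the original plaintext: P0.

P0 = 0xC, P1 = 0xF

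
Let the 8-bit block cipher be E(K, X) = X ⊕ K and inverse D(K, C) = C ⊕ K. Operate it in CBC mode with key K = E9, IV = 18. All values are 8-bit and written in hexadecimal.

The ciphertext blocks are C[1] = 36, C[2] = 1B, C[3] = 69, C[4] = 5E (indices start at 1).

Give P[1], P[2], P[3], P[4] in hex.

CBC decryption: P_i = D(K, C_i) ⊕ C_{i−1}, with C_{0} = IV.
P[1]: D(K, 36) = DF; DF ⊕ 18 = C7.
P[2]: D(K, 1B) = F2; F2 ⊕ 36 = C4.
P[3]: D(K, 69) = 80; 80 ⊕ 1B = 9B.
P[4]: D(K, 5E) = B7; B7 ⊕ 69 = DE.

P[1] = C7, P[2] = C4, P[3] = 9B, P[4] = DE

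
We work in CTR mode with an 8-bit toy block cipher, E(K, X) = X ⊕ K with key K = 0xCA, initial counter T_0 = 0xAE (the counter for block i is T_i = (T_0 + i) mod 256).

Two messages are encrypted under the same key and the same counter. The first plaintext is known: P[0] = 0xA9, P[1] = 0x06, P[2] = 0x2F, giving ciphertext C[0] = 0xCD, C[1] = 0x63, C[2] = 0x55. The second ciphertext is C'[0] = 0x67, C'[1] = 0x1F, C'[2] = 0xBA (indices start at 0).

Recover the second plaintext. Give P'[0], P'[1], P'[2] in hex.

In CTR with a reused counter, both messages share the same keystream S_i, so C_i ⊕ C'_i = P_i ⊕ P'_i and thus P'_i = P_i ⊕ C_i ⊕ C'_i.
P'[0]: 0xA9 ⊕ 0xCD ⊕ 0x67 = 0x03.
P'[1]: 0x06 ⊕ 0x63 ⊕ 0x1F = 0x7A.
P'[2]: 0x2F ⊕ 0x55 ⊕ 0xBA = 0xC0.

P'[0] = 0x03, P'[1] = 0x7A, P'[2] = 0xC0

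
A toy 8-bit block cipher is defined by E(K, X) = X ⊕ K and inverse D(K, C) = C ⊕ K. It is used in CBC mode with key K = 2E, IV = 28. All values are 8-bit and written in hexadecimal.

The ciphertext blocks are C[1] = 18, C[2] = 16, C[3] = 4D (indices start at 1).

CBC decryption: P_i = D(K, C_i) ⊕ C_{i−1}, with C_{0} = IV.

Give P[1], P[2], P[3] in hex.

P[1]: D(K, 18) = 36; 36 ⊕ 28 = 1E.
P[2]: D(K, 16) = 38; 38 ⊕ 18 = 20.
P[3]: D(K, 4D) = 63; 63 ⊕ 16 = 75.

P[1] = 1E, P[2] = 20, P[3] = 75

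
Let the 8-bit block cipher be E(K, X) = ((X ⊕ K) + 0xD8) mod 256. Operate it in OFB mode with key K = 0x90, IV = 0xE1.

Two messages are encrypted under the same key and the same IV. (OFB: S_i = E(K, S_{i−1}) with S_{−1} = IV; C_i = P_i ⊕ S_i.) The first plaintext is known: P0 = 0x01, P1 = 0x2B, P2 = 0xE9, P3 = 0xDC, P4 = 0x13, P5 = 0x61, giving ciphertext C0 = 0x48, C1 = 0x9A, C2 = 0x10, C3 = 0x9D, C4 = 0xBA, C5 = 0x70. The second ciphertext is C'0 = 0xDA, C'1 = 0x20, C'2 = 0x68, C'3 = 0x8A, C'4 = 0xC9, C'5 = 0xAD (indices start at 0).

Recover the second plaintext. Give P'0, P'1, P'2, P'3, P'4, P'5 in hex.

In OFB with a reused IV, both messages share the same keystream S_i, so C_i ⊕ C'_i = P_i ⊕ P'_i and thus P'_i = P_i ⊕ C_i ⊕ C'_i.
P'0: 0x01 ⊕ 0x48 ⊕ 0xDA = 0x93.
P'1: 0x2B ⊕ 0x9A ⊕ 0x20 = 0x91.
P'2: 0xE9 ⊕ 0x10 ⊕ 0x68 = 0x91.
P'3: 0xDC ⊕ 0x9D ⊕ 0x8A = 0xCB.
P'4: 0x13 ⊕ 0xBA ⊕ 0xC9 = 0x60.
P'5: 0x61 ⊕ 0x70 ⊕ 0xAD = 0xBC.

P'0 = 0x93, P'1 = 0x91, P'2 = 0x91, P'3 = 0xCB, P'4 = 0x60, P'5 = 0xBC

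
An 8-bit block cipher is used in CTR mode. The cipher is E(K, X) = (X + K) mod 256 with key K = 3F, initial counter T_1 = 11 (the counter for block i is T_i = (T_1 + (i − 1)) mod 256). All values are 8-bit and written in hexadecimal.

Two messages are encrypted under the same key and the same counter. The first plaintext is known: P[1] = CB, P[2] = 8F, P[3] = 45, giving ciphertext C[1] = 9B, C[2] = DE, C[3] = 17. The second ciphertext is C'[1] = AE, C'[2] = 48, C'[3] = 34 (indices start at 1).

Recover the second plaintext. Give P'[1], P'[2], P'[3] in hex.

P'[1] = FE, P'[2] = 19, P'[3] = 66

In CTR with a reused counter, both messages share the same keystream S_i, so C_i ⊕ C'_i = P_i ⊕ P'_i and thus P'_i = P_i ⊕ C_i ⊕ C'_i.
P'[1]: CB ⊕ 9B ⊕ AE = FE.
P'[2]: 8F ⊕ DE ⊕ 48 = 19.
P'[3]: 45 ⊕ 17 ⊕ 34 = 66.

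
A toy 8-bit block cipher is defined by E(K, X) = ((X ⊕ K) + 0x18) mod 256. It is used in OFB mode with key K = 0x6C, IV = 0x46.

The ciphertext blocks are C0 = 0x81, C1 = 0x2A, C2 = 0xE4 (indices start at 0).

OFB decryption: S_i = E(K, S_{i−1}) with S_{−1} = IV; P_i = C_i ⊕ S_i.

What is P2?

P0: S = E(K, 0x46) = 0x42; 0x81 ⊕ 0x42 = 0xC3.
P1: S = E(K, 0x42) = 0x46; 0x2A ⊕ 0x46 = 0x6C.
P2: S = E(K, 0x46) = 0x42; 0xE4 ⊕ 0x42 = 0xA6.

P2 = 0xA6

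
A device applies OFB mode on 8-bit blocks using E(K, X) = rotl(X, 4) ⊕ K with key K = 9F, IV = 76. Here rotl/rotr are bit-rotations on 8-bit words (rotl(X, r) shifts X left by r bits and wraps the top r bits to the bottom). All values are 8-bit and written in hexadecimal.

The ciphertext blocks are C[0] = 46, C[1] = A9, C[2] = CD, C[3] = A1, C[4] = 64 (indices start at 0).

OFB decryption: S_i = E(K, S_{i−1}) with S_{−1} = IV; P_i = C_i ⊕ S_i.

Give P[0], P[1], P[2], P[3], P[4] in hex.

P[0] = BE, P[1] = B9, P[2] = 53, P[3] = D7, P[4] = 9C

P[0]: S = E(K, 76) = F8; 46 ⊕ F8 = BE.
P[1]: S = E(K, F8) = 10; A9 ⊕ 10 = B9.
P[2]: S = E(K, 10) = 9E; CD ⊕ 9E = 53.
P[3]: S = E(K, 9E) = 76; A1 ⊕ 76 = D7.
P[4]: S = E(K, 76) = F8; 64 ⊕ F8 = 9C.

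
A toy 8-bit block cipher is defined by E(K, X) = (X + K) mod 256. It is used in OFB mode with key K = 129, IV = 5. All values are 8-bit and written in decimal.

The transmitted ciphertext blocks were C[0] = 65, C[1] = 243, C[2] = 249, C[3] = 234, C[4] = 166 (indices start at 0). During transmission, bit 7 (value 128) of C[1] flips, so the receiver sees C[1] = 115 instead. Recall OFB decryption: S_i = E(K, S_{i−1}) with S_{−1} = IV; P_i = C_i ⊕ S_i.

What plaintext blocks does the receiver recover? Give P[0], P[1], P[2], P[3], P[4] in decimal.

Only C[1] changed, to 115. In OFB, a change in C_i flips the same bit in P_i only; the keystream is unaffected. Decrypting the received ciphertext:
P[0]: S = E(K, 5) = 134; 65 ⊕ 134 = 199.
P[1]: S = E(K, 134) = 7; 115 ⊕ 7 = 116.
P[2]: S = E(K, 7) = 136; 249 ⊕ 136 = 113.
P[3]: S = E(K, 136) = 9; 234 ⊕ 9 = 227.
P[4]: S = E(K, 9) = 138; 166 ⊕ 138 = 44.
Blocks that differ from the original plaintext: P[1].

P[0] = 199, P[1] = 116, P[2] = 113, P[3] = 227, P[4] = 44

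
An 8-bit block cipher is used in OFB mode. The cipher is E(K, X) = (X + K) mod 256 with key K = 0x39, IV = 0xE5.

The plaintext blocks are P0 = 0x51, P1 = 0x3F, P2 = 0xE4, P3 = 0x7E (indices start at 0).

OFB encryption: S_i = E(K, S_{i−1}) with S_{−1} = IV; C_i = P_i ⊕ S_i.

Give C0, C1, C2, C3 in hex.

C0 = 0x4F, C1 = 0x68, C2 = 0x74, C3 = 0xB7

C0: S = E(K, 0xE5) = 0x1E; 0x51 ⊕ 0x1E = 0x4F.
C1: S = E(K, 0x1E) = 0x57; 0x3F ⊕ 0x57 = 0x68.
C2: S = E(K, 0x57) = 0x90; 0xE4 ⊕ 0x90 = 0x74.
C3: S = E(K, 0x90) = 0xC9; 0x7E ⊕ 0xC9 = 0xB7.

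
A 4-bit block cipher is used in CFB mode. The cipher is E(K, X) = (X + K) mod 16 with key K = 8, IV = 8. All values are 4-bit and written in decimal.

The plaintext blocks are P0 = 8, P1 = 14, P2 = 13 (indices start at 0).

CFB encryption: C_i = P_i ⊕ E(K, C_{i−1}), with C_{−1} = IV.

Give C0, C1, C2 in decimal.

C0 = 8, C1 = 14, C2 = 11

C0: E(K, 8) = 0; 8 ⊕ 0 = 8.
C1: E(K, 8) = 0; 14 ⊕ 0 = 14.
C2: E(K, 14) = 6; 13 ⊕ 6 = 11.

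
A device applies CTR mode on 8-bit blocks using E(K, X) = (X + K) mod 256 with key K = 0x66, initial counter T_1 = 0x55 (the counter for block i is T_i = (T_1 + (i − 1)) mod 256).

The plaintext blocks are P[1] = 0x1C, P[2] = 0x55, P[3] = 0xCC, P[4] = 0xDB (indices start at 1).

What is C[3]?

C[3] = 0x71

CTR encryption: S_i = E(K, T_i) where T_i is the counter for block i; C_i = P_i ⊕ S_i.
C[1]: T = 0x55, S = E(K, T) = 0xBB; 0x1C ⊕ 0xBB = 0xA7.
C[2]: T = 0x56, S = E(K, T) = 0xBC; 0x55 ⊕ 0xBC = 0xE9.
C[3]: T = 0x57, S = E(K, T) = 0xBD; 0xCC ⊕ 0xBD = 0x71.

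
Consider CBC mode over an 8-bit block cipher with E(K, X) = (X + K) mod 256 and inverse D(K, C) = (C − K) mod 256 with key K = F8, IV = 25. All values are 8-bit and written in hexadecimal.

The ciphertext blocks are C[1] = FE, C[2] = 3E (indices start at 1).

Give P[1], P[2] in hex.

CBC decryption: P_i = D(K, C_i) ⊕ C_{i−1}, with C_{0} = IV.
P[1]: D(K, FE) = 06; 06 ⊕ 25 = 23.
P[2]: D(K, 3E) = 46; 46 ⊕ FE = B8.

P[1] = 23, P[2] = B8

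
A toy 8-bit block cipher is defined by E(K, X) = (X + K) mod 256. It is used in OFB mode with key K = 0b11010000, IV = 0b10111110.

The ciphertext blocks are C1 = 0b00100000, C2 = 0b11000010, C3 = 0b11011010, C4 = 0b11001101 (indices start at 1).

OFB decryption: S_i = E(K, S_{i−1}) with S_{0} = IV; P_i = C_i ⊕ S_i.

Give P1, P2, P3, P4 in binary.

P1: S = E(K, 0b10111110) = 0b10001110; 0b00100000 ⊕ 0b10001110 = 0b10101110.
P2: S = E(K, 0b10001110) = 0b01011110; 0b11000010 ⊕ 0b01011110 = 0b10011100.
P3: S = E(K, 0b01011110) = 0b00101110; 0b11011010 ⊕ 0b00101110 = 0b11110100.
P4: S = E(K, 0b00101110) = 0b11111110; 0b11001101 ⊕ 0b11111110 = 0b00110011.

P1 = 0b10101110, P2 = 0b10011100, P3 = 0b11110100, P4 = 0b00110011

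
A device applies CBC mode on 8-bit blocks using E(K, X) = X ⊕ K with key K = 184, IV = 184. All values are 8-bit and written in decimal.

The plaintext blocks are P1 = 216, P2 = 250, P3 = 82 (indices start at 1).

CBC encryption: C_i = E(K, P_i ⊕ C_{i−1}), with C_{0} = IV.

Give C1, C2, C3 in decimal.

C1 = 216, C2 = 154, C3 = 112

C1: P1 ⊕ 184 = 96; E(K, 96) = 216.
C2: P2 ⊕ 216 = 34; E(K, 34) = 154.
C3: P3 ⊕ 154 = 200; E(K, 200) = 112.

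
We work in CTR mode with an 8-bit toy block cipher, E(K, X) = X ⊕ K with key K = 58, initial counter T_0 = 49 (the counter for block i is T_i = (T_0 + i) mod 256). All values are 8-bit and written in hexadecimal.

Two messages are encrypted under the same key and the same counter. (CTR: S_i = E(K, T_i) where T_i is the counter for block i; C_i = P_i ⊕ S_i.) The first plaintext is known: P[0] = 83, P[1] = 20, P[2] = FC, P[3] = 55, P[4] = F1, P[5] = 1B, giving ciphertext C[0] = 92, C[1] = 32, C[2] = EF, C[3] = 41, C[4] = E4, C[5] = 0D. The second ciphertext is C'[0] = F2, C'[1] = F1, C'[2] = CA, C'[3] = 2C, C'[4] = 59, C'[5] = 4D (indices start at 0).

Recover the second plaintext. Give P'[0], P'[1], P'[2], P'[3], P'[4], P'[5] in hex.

In CTR with a reused counter, both messages share the same keystream S_i, so C_i ⊕ C'_i = P_i ⊕ P'_i and thus P'_i = P_i ⊕ C_i ⊕ C'_i.
P'[0]: 83 ⊕ 92 ⊕ F2 = E3.
P'[1]: 20 ⊕ 32 ⊕ F1 = E3.
P'[2]: FC ⊕ EF ⊕ CA = D9.
P'[3]: 55 ⊕ 41 ⊕ 2C = 38.
P'[4]: F1 ⊕ E4 ⊕ 59 = 4C.
P'[5]: 1B ⊕ 0D ⊕ 4D = 5B.

P'[0] = E3, P'[1] = E3, P'[2] = D9, P'[3] = 38, P'[4] = 4C, P'[5] = 5B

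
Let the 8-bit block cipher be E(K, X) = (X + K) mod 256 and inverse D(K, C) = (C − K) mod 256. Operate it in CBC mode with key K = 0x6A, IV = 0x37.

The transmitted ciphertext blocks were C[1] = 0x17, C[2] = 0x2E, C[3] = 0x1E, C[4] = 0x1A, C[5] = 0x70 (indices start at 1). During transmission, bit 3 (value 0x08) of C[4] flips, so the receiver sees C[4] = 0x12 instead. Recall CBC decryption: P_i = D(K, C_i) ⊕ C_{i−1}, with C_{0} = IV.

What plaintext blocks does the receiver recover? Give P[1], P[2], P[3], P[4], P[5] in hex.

Only C[4] changed, to 0x12. In CBC, a change in C_i garbles P_i and flips the same bit in P_{i+1}. Decrypting the received ciphertext:
P[1]: D(K, 0x17) = 0xAD; 0xAD ⊕ 0x37 = 0x9A.
P[2]: D(K, 0x2E) = 0xC4; 0xC4 ⊕ 0x17 = 0xD3.
P[3]: D(K, 0x1E) = 0xB4; 0xB4 ⊕ 0x2E = 0x9A.
P[4]: D(K, 0x12) = 0xA8; 0xA8 ⊕ 0x1E = 0xB6.
P[5]: D(K, 0x70) = 0x06; 0x06 ⊕ 0x12 = 0x14.
Blocks that differ from the original plaintext: P[4], P[5].

P[1] = 0x9A, P[2] = 0xD3, P[3] = 0x9A, P[4] = 0xB6, P[5] = 0x14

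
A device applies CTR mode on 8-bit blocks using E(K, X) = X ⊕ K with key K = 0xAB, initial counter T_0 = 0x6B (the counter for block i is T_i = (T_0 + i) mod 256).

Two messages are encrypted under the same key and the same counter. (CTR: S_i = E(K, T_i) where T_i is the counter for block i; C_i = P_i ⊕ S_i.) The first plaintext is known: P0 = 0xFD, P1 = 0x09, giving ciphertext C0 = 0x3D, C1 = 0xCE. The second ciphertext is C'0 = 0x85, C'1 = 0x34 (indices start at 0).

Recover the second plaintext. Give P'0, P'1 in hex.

In CTR with a reused counter, both messages share the same keystream S_i, so C_i ⊕ C'_i = P_i ⊕ P'_i and thus P'_i = P_i ⊕ C_i ⊕ C'_i.
P'0: 0xFD ⊕ 0x3D ⊕ 0x85 = 0x45.
P'1: 0x09 ⊕ 0xCE ⊕ 0x34 = 0xF3.

P'0 = 0x45, P'1 = 0xF3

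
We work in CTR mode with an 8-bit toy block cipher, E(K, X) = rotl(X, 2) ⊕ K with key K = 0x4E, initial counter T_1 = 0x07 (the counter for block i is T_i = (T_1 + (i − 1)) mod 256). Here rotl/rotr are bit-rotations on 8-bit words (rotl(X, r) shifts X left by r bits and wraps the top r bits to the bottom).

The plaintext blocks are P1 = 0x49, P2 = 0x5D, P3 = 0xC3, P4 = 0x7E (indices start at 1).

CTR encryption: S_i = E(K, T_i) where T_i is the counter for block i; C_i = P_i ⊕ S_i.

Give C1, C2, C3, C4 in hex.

C1: T = 0x07, S = E(K, T) = 0x52; 0x49 ⊕ 0x52 = 0x1B.
C2: T = 0x08, S = E(K, T) = 0x6E; 0x5D ⊕ 0x6E = 0x33.
C3: T = 0x09, S = E(K, T) = 0x6A; 0xC3 ⊕ 0x6A = 0xA9.
C4: T = 0x0A, S = E(K, T) = 0x66; 0x7E ⊕ 0x66 = 0x18.

C1 = 0x1B, C2 = 0x33, C3 = 0xA9, C4 = 0x18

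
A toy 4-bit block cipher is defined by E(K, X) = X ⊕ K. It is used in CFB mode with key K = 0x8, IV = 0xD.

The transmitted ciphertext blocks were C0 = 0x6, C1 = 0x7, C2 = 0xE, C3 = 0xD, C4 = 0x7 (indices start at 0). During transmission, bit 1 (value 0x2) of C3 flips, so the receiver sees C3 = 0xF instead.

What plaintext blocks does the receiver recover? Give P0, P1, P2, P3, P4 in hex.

CFB decryption: P_i = C_i ⊕ E(K, C_{i−1}), with C_{−1} = IV.
Only C3 changed, to 0xF. In CFB, a change in C_i flips the same bit in P_i and garbles P_{i+1}. Decrypting the received ciphertext:
P0: E(K, 0xD) = 0x5; 0x6 ⊕ 0x5 = 0x3.
P1: E(K, 0x6) = 0xE; 0x7 ⊕ 0xE = 0x9.
P2: E(K, 0x7) = 0xF; 0xE ⊕ 0xF = 0x1.
P3: E(K, 0xE) = 0x6; 0xF ⊕ 0x6 = 0x9.
P4: E(K, 0xF) = 0x7; 0x7 ⊕ 0x7 = 0x0.
Blocks that differ from the original plaintext: P3, P4.

P0 = 0x3, P1 = 0x9, P2 = 0x1, P3 = 0x9, P4 = 0x0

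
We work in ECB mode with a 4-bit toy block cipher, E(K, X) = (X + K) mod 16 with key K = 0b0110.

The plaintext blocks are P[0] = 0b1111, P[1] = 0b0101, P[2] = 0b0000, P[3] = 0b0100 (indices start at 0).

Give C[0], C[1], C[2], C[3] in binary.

C[0] = 0b0101, C[1] = 0b1011, C[2] = 0b0110, C[3] = 0b1010

ECB encryption: C_i = E(K, P_i).
C[0]: E(K, 0b1111) = 0b0101.
C[1]: E(K, 0b0101) = 0b1011.
C[2]: E(K, 0b0000) = 0b0110.
C[3]: E(K, 0b0100) = 0b1010.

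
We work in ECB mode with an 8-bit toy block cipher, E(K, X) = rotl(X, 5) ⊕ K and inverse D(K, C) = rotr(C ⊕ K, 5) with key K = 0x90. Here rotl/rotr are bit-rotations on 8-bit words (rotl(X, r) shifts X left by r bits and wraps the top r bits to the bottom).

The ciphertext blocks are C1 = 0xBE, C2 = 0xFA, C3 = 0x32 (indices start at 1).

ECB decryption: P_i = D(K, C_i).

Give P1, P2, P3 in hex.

P1 = 0x71, P2 = 0x53, P3 = 0x15

P1: D(K, 0xBE) = 0x71.
P2: D(K, 0xFA) = 0x53.
P3: D(K, 0x32) = 0x15.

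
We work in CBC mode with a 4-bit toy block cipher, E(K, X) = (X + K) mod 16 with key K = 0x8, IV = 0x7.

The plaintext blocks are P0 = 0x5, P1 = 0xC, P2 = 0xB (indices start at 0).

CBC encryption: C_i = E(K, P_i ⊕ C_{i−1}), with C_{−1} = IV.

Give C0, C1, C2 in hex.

C0 = 0xA, C1 = 0xE, C2 = 0xD

C0: P0 ⊕ 0x7 = 0x2; E(K, 0x2) = 0xA.
C1: P1 ⊕ 0xA = 0x6; E(K, 0x6) = 0xE.
C2: P2 ⊕ 0xE = 0x5; E(K, 0x5) = 0xD.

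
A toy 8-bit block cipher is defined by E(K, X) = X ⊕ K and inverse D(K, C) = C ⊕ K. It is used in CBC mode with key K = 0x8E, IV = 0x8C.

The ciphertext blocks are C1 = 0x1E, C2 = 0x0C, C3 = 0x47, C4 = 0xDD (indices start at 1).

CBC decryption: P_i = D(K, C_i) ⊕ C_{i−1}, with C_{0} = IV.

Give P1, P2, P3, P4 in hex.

P1: D(K, 0x1E) = 0x90; 0x90 ⊕ 0x8C = 0x1C.
P2: D(K, 0x0C) = 0x82; 0x82 ⊕ 0x1E = 0x9C.
P3: D(K, 0x47) = 0xC9; 0xC9 ⊕ 0x0C = 0xC5.
P4: D(K, 0xDD) = 0x53; 0x53 ⊕ 0x47 = 0x14.

P1 = 0x1C, P2 = 0x9C, P3 = 0xC5, P4 = 0x14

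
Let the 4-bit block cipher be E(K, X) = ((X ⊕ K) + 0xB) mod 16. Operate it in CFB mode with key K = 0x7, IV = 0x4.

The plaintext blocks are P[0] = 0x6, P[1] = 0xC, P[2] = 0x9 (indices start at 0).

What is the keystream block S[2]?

CFB encryption: C_i = P_i ⊕ E(K, C_{i−1}), with C_{−1} = IV.
C[0]: E(K, 0x4) = 0xE; 0x6 ⊕ 0xE = 0x8.
C[1]: E(K, 0x8) = 0xA; 0xC ⊕ 0xA = 0x6.
C[2]: E(K, 0x6) = 0xC; 0x9 ⊕ 0xC = 0x5.
So S[2] = 0xC.

0xC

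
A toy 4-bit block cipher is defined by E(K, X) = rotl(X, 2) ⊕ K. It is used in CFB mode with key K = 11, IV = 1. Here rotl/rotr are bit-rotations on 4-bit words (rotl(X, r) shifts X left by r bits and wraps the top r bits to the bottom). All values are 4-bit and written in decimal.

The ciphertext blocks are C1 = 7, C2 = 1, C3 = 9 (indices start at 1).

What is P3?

P3 = 6

CFB decryption: P_i = C_i ⊕ E(K, C_{i−1}), with C_{0} = IV.
P3: E(K, 1) = 15; 9 ⊕ 15 = 6.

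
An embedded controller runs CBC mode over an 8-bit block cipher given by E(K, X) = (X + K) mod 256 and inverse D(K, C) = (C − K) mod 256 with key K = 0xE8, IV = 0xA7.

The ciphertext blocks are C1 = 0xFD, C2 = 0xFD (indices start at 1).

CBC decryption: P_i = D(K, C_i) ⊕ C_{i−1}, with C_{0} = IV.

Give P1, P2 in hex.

P1 = 0xB2, P2 = 0xE8

P1: D(K, 0xFD) = 0x15; 0x15 ⊕ 0xA7 = 0xB2.
P2: D(K, 0xFD) = 0x15; 0x15 ⊕ 0xFD = 0xE8.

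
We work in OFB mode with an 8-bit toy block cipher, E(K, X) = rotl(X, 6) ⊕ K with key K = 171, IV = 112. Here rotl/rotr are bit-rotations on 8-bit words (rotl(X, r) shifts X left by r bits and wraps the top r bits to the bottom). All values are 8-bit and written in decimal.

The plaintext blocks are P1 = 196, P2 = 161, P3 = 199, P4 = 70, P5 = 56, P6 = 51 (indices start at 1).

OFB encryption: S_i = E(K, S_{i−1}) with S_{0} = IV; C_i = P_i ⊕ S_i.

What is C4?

C4 = 99

C1: S = E(K, 112) = 183; 196 ⊕ 183 = 115.
C2: S = E(K, 183) = 70; 161 ⊕ 70 = 231.
C3: S = E(K, 70) = 58; 199 ⊕ 58 = 253.
C4: S = E(K, 58) = 37; 70 ⊕ 37 = 99.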